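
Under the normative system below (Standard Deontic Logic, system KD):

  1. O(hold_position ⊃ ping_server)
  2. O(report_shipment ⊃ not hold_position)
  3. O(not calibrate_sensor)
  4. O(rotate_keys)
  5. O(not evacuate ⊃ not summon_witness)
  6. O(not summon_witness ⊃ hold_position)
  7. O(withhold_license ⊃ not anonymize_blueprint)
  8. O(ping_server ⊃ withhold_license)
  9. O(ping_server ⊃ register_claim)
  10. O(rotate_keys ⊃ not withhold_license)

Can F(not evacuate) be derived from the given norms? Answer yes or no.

Yes

From premise 4 we have O(rotate_keys).
Applying K to premise 10 (O(rotate_keys ⊃ not withhold_license)) and O(rotate_keys) yields O(not withhold_license).
Premise 8 is O(ping_server ⊃ withhold_license); contrapositively O(not withhold_license ⊃ not ping_server). Since O(not withhold_license) holds, K gives O(not ping_server).
Premise 1 is O(hold_position ⊃ ping_server); contrapositively O(not ping_server ⊃ not hold_position). Since O(not ping_server) holds, K gives O(not hold_position).
Premise 6 is O(not summon_witness ⊃ hold_position); contrapositively O(not hold_position ⊃ summon_witness). Since O(not hold_position) holds, K gives O(summon_witness).
Premise 5, O(not evacuate ⊃ not summon_witness), contraposes to O(summon_witness ⊃ evacuate); with O(summon_witness) we get O(evacuate).
Premises 2, 3, 7, 9 do not contribute to this derivation.
So O(evacuate) holds, i.e. F(not evacuate). The claim follows.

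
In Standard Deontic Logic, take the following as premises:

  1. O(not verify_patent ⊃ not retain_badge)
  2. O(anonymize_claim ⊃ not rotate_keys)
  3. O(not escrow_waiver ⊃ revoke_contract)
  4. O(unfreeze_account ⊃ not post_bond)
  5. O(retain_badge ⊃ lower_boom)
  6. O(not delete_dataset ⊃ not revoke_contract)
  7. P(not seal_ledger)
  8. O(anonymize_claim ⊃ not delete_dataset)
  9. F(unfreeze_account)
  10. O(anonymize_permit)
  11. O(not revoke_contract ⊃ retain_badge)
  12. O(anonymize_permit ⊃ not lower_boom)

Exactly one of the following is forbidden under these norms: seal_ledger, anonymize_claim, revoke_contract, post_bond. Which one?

anonymize_claim

From premise 10 we have O(anonymize_permit).
Applying K to premise 12 (O(anonymize_permit ⊃ not lower_boom)) and O(anonymize_permit) yields O(not lower_boom).
Premise 5 is O(retain_badge ⊃ lower_boom); contrapositively O(not lower_boom ⊃ not retain_badge). Since O(not lower_boom) holds, K gives O(not retain_badge).
Premise 11, O(not revoke_contract ⊃ retain_badge), contraposes to O(not retain_badge ⊃ revoke_contract); with O(not retain_badge) we get O(revoke_contract).
The contrapositive of premise 6 (O(not delete_dataset ⊃ not revoke_contract)) is O(revoke_contract ⊃ delete_dataset), and O(revoke_contract) is already established, so O(delete_dataset).
Premise 8, O(anonymize_claim ⊃ not delete_dataset), contraposes to O(delete_dataset ⊃ not anonymize_claim); with O(delete_dataset) we get O(not anonymize_claim).
So O(not anonymize_claim) holds, i.e. anonymize_claim is forbidden. None of the other listed options is forbidden under the premises.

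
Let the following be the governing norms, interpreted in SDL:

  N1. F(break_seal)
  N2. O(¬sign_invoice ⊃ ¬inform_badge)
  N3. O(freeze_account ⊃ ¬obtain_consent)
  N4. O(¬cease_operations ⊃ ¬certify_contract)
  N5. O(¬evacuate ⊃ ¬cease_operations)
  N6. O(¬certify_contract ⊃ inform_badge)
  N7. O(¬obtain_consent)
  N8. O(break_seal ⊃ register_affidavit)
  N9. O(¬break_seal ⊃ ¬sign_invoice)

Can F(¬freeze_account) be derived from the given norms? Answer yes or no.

Premise 3 is O(freeze_account ⊃ ¬obtain_consent); even if O(¬obtain_consent) held, inferring O(freeze_account) would be affirming the consequent — invalid.
No other premise forces O(freeze_account). An ideal world satisfying every premise can still have ¬freeze_account true, so F(¬freeze_account) is not derivable.

No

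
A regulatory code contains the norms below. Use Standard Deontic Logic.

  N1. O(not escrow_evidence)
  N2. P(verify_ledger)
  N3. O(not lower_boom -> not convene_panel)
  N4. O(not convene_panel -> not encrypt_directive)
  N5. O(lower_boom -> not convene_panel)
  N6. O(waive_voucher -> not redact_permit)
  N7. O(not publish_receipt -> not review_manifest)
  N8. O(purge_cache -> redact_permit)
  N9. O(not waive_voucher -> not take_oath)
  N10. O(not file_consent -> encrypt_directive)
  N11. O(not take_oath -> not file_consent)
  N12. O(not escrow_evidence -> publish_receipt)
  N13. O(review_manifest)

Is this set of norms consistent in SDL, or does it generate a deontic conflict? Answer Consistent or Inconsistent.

Premise 7 is O(not publish_receipt -> not review_manifest), but O(not publish_receipt) is not derivable from the premises, so it does not yield O(not review_manifest).
So O(not review_manifest) is not derivable, and the apparent clash with O(review_manifest) does not arise.
A world satisfying every obligation exists (e.g. convene_panel=false, encrypt_directive=false, escrow_evidence=false, file_consent=true, lower_boom=false, publish_receipt=true, purge_cache=false, redact_permit=false, review_manifest=true, take_oath=true, verify_ledger=false, waive_voucher=true); no atom is both obligatory and forbidden, so the set is consistent.

Consistent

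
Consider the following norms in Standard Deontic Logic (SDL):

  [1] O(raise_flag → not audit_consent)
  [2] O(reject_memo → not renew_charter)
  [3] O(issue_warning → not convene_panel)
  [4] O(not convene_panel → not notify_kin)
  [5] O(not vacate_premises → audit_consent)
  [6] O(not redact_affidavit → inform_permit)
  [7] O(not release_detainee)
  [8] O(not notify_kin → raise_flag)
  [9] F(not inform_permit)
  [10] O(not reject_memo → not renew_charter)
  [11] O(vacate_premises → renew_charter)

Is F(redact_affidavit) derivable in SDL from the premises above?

No

Premise 6 is O(not redact_affidavit → inform_permit); even if O(inform_permit) held, inferring O(not redact_affidavit) would be affirming the consequent — invalid.
No other premise forces O(not redact_affidavit). An ideal world satisfying every premise can still have redact_affidavit true, so F(redact_affidavit) is not derivable.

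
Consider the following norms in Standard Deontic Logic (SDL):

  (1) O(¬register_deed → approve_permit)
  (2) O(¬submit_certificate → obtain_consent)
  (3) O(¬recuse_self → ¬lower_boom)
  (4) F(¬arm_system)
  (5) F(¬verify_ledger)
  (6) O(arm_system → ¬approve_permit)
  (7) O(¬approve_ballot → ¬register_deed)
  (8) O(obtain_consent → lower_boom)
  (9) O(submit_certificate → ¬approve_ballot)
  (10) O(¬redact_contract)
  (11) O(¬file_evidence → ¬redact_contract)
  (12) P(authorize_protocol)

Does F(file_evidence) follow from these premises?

No

Premise 11 is O(¬file_evidence → ¬redact_contract); even if O(¬redact_contract) held, inferring O(¬file_evidence) would be affirming the consequent — invalid.
No other premise forces O(¬file_evidence). An ideal world satisfying every premise can still have file_evidence true, so F(file_evidence) is not derivable.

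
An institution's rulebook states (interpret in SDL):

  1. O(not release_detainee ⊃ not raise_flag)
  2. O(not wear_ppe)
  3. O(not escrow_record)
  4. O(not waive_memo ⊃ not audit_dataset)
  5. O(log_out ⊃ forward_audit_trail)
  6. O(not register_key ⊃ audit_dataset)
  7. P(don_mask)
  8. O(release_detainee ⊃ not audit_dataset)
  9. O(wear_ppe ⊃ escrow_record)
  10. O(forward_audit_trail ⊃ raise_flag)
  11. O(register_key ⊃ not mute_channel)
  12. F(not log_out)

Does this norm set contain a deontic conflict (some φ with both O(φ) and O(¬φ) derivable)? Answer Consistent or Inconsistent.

Premise 9 is O(wear_ppe ⊃ escrow_record), but O(wear_ppe) is not derivable from the premises, so it does not yield O(escrow_record).
So O(escrow_record) is not derivable, and the apparent clash with O(not escrow_record) does not arise.
A world satisfying every obligation exists (e.g. audit_dataset=false, don_mask=false, escrow_record=false, forward_audit_trail=true, log_out=true, mute_channel=false, raise_flag=true, register_key=true, release_detainee=true, waive_memo=false, wear_ppe=false); no atom is both obligatory and forbidden, so the set is consistent.

Consistent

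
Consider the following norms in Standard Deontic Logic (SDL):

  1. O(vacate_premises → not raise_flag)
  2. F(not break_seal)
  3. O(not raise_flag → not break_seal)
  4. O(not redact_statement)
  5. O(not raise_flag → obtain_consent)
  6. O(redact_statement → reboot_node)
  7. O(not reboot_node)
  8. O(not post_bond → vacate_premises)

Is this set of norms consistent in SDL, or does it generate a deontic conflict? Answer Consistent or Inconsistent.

Consistent

Premise 6 is O(redact_statement → reboot_node), but O(redact_statement) is not derivable from the premises, so it does not yield O(reboot_node).
So O(reboot_node) is not derivable, and the apparent clash with O(not reboot_node) does not arise.
A world satisfying every obligation exists (e.g. break_seal=true, obtain_consent=false, post_bond=true, raise_flag=true, reboot_node=false, redact_statement=false, vacate_premises=false); no atom is both obligatory and forbidden, so the set is consistent.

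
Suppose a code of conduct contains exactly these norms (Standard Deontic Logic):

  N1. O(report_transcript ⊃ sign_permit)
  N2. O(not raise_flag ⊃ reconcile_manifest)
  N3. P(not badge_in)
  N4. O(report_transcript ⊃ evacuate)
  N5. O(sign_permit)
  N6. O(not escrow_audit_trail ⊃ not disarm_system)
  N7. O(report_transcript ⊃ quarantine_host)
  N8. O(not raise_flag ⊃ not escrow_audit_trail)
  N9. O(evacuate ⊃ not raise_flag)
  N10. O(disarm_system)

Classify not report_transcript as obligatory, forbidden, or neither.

From premise 10 we have O(disarm_system).
Premise 6, O(not escrow_audit_trail ⊃ not disarm_system), contraposes to O(disarm_system ⊃ escrow_audit_trail); with O(disarm_system) we get O(escrow_audit_trail).
The contrapositive of premise 8 (O(not raise_flag ⊃ not escrow_audit_trail)) is O(escrow_audit_trail ⊃ raise_flag), and O(escrow_audit_trail) is already established, so O(raise_flag).
Premise 9, O(evacuate ⊃ not raise_flag), contraposes to O(raise_flag ⊃ not evacuate); with O(raise_flag) we get O(not evacuate).
Premise 4, O(report_transcript ⊃ evacuate), contraposes to O(not evacuate ⊃ not report_transcript); with O(not evacuate) we get O(not report_transcript).
Premises 1, 2, 3, 5, 7 do not contribute to this derivation.
Hence not report_transcript is obligatory.

Obligatory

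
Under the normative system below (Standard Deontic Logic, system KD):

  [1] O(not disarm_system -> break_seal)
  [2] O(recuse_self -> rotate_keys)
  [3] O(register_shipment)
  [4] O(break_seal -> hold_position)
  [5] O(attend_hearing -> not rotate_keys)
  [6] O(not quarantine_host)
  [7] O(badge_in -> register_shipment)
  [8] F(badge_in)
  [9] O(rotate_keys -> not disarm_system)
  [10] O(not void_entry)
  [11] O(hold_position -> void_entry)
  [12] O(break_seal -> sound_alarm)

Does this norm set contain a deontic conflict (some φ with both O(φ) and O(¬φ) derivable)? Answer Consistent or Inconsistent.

Premise 7 is O(badge_in -> register_shipment); even if O(register_shipment) held, inferring O(badge_in) would be affirming the consequent — invalid.
So O(badge_in) is not derivable, and the apparent clash with O(not badge_in) does not arise.
A world satisfying every obligation exists (e.g. attend_hearing=false, badge_in=false, break_seal=false, disarm_system=true, hold_position=false, quarantine_host=false, recuse_self=false, register_shipment=true, rotate_keys=false, sound_alarm=false, void_entry=false); no atom is both obligatory and forbidden, so the set is consistent.

Consistent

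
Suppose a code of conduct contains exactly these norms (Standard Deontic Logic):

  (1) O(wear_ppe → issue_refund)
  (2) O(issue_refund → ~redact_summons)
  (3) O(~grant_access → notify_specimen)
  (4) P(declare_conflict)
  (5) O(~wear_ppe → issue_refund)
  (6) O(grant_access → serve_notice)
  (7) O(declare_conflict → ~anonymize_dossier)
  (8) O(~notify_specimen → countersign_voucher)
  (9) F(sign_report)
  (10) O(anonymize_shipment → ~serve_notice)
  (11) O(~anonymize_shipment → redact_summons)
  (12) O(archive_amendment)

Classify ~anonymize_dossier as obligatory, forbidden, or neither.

Neither

Premise 7 is O(declare_conflict → ~anonymize_dossier), but O(declare_conflict) is not derivable from the premises (the permission P(declare_conflict) asserts only ~O(~declare_conflict), not O(declare_conflict)), so it does not yield O(~anonymize_dossier).
No premise or chain of K-axiom applications forces O(~anonymize_dossier), and none forces O(anonymize_dossier). So ~anonymize_dossier is neither obligatory nor forbidden under these norms.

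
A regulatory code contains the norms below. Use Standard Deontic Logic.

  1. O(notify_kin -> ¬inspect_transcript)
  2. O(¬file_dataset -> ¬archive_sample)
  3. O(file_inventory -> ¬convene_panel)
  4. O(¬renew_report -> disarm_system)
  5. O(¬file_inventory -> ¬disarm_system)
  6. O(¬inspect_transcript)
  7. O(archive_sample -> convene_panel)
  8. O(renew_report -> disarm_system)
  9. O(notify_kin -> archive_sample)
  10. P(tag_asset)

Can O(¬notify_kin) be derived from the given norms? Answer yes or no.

Premises 8 and 4 cover both cases: O(renew_report -> disarm_system) and O(¬renew_report -> disarm_system). Since renew_report ∨ ¬renew_report is a tautology, O(disarm_system) follows.
The contrapositive of premise 5 (O(¬file_inventory -> ¬disarm_system)) is O(disarm_system -> file_inventory), and O(disarm_system) is already established, so O(file_inventory).
Applying K to premise 3 (O(file_inventory -> ¬convene_panel)) and O(file_inventory) yields O(¬convene_panel).
Premise 7 is O(archive_sample -> convene_panel); contrapositively O(¬convene_panel -> ¬archive_sample). Since O(¬convene_panel) holds, K gives O(¬archive_sample).
The contrapositive of premise 9 (O(notify_kin -> archive_sample)) is O(¬archive_sample -> ¬notify_kin), and O(¬archive_sample) is already established, so O(¬notify_kin).
Premises 1, 2, 6, 10 do not contribute to this derivation.
So O(¬notify_kin) follows.

Yes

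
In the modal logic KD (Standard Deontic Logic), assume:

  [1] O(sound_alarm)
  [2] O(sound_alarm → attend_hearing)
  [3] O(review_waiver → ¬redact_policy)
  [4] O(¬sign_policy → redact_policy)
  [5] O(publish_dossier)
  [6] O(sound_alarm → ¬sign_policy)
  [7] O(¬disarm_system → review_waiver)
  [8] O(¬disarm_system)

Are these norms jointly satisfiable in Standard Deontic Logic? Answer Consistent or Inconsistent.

From premise 8 we have O(¬disarm_system).
From O(¬disarm_system) and premise 7, O(¬disarm_system → review_waiver), we obtain O(review_waiver).
Premise 3 is O(review_waiver → ¬redact_policy); since O(review_waiver), deontic closure gives O(¬redact_policy).
The contrapositive of premise 4 (O(¬sign_policy → redact_policy)) is O(¬redact_policy → sign_policy), and O(¬redact_policy) is already established, so O(sign_policy).
Premise 6 is O(sound_alarm → ¬sign_policy); contrapositively O(sign_policy → ¬sound_alarm). Since O(sign_policy) holds, K gives O(¬sound_alarm).
But premise 1 directly asserts O(sound_alarm).
We now have both O(¬sound_alarm) and O(sound_alarm) — sound_alarm is simultaneously obligatory and forbidden, violating the D-axiom.

Inconsistent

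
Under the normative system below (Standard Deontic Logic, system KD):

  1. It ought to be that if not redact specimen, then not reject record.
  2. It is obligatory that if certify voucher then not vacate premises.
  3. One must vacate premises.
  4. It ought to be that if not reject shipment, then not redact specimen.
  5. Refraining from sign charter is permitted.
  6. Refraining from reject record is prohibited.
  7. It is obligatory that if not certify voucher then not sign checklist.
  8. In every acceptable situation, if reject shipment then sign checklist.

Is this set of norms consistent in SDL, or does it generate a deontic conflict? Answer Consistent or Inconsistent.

Inconsistent

Premise 3 states O(vacate_premises) outright.
The contrapositive of premise 2 (O(certify_voucher → ¬vacate_premises)) is O(vacate_premises → ¬certify_voucher), and O(vacate_premises) is already established, so O(¬certify_voucher).
From O(¬certify_voucher) and premise 7, O(¬certify_voucher → ¬sign_checklist), we obtain O(¬sign_checklist).
The contrapositive of premise 8 (O(reject_shipment → sign_checklist)) is O(¬sign_checklist → ¬reject_shipment), and O(¬sign_checklist) is already established, so O(¬reject_shipment).
From O(¬reject_shipment) and premise 4, O(¬reject_shipment → ¬redact_specimen), we obtain O(¬redact_specimen).
Applying K to premise 1 (O(¬redact_specimen → ¬reject_record)) and O(¬redact_specimen) yields O(¬reject_record).
However, F(¬reject_record) at premise 6 amounts to O(reject_record).
We now have both O(¬reject_record) and O(reject_record) — reject_record is simultaneously obligatory and forbidden, violating the D-axiom.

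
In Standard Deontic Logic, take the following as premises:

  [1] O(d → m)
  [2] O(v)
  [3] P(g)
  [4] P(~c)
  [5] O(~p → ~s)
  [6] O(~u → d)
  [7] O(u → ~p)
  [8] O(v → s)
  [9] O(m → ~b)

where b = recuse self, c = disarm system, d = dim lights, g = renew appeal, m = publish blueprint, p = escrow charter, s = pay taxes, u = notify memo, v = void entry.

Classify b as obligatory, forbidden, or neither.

Forbidden

From premise 2 we have O(v).
From O(v) and premise 8, O(v → s), we obtain O(s).
The contrapositive of premise 5 (O(~p → ~s)) is O(s → p), and O(s) is already established, so O(p).
The contrapositive of premise 7 (O(u → ~p)) is O(p → ~u), and O(p) is already established, so O(~u).
From O(~u) and premise 6, O(~u → d), we obtain O(d).
From O(d) and premise 1, O(d → m), we obtain O(m).
From O(m) and premise 9, O(m → ~b), we obtain O(~b).
Premises 3, 4 do not contribute to this derivation.
Thus O(~b), which is F(b): b is forbidden.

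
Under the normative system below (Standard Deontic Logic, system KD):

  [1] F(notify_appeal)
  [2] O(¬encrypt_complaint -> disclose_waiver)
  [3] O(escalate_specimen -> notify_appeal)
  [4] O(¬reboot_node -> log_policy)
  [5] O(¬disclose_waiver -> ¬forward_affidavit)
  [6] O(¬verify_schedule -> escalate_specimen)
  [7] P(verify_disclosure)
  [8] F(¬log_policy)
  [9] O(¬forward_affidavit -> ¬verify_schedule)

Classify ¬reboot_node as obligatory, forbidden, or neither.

Premise 4 is O(¬reboot_node -> log_policy); even if O(log_policy) held, inferring O(¬reboot_node) would be affirming the consequent — invalid.
No premise or chain of K-axiom applications forces O(¬reboot_node), and none forces O(reboot_node). So ¬reboot_node is neither obligatory nor forbidden under these norms.

Neither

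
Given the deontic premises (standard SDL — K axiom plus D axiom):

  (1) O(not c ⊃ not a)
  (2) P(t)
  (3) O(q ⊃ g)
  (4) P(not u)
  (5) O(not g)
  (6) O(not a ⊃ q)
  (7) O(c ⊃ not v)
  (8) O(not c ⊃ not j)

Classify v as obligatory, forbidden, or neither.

Premise 5 states O(not g) outright.
The contrapositive of premise 3 (O(q ⊃ g)) is O(not g ⊃ not q), and O(not g) is already established, so O(not q).
Premise 6, O(not a ⊃ q), contraposes to O(not q ⊃ a); with O(not q) we get O(a).
Premise 1 is O(not c ⊃ not a); contrapositively O(a ⊃ c). Since O(a) holds, K gives O(c).
From O(c) and premise 7, O(c ⊃ not v), we obtain O(not v).
Premises 2, 4, 8 do not contribute to this derivation.
Thus O(not v), which is F(v): v is forbidden.

Forbidden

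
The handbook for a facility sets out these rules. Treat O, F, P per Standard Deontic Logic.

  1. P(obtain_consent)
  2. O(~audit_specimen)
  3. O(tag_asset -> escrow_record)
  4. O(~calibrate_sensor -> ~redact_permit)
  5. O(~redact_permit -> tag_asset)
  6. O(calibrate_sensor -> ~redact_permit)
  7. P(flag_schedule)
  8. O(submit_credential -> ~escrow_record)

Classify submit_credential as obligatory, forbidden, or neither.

By case analysis on ~calibrate_sensor: premise 4 gives O(~calibrate_sensor -> ~redact_permit) and premise 6 gives O(calibrate_sensor -> ~redact_permit), so O(~redact_permit) either way.
Premise 5 is O(~redact_permit -> tag_asset); since O(~redact_permit), deontic closure gives O(tag_asset).
Premise 3 is O(tag_asset -> escrow_record); since O(tag_asset), deontic closure gives O(escrow_record).
Premise 8 is O(submit_credential -> ~escrow_record); contrapositively O(escrow_record -> ~submit_credential). Since O(escrow_record) holds, K gives O(~submit_credential).
Premises 1, 2, 7 do not contribute to this derivation.
Thus O(~submit_credential), which is F(submit_credential): submit_credential is forbidden.

Forbidden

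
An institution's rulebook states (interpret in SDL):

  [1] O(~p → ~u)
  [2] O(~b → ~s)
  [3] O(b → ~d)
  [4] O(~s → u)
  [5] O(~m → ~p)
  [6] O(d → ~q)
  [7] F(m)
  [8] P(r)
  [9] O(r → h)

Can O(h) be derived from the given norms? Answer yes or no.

No

Premise 9 is O(r → h), but O(r) is not derivable from the premises (the permission P(r) asserts only ~O(~r), not O(r)), so it does not yield O(h).
No other premise forces O(h). An ideal world satisfying every premise can still have h false, so O(h) is not derivable.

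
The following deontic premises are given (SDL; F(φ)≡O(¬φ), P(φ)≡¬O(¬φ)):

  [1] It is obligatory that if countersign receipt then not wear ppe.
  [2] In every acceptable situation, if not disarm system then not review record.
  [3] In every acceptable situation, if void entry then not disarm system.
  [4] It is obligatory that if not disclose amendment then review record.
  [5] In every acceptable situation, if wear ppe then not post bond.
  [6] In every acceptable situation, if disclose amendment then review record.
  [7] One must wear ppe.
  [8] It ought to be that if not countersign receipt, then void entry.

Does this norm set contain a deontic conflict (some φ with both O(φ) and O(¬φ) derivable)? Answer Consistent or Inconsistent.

Premises 4 and 6 are O(¬disclose_amendment → review_record) and O(disclose_amendment → review_record); every ideal world satisfies ¬disclose_amendment or disclose_amendment, so in either case review_record holds — hence O(review_record).
Premise 2 is O(¬disarm_system → ¬review_record); contrapositively O(review_record → disarm_system). Since O(review_record) holds, K gives O(disarm_system).
Premise 3, O(void_entry → ¬disarm_system), contraposes to O(disarm_system → ¬void_entry); with O(disarm_system) we get O(¬void_entry).
Premise 8, O(¬countersign_receipt → void_entry), contraposes to O(¬void_entry → countersign_receipt); with O(¬void_entry) we get O(countersign_receipt).
With premise 1, O(countersign_receipt → ¬wear_ppe), the K-axiom yields O(¬wear_ppe).
But premise 7 directly asserts O(wear_ppe).
We now have both O(¬wear_ppe) and O(wear_ppe) — wear_ppe is simultaneously obligatory and forbidden, violating the D-axiom.

Inconsistent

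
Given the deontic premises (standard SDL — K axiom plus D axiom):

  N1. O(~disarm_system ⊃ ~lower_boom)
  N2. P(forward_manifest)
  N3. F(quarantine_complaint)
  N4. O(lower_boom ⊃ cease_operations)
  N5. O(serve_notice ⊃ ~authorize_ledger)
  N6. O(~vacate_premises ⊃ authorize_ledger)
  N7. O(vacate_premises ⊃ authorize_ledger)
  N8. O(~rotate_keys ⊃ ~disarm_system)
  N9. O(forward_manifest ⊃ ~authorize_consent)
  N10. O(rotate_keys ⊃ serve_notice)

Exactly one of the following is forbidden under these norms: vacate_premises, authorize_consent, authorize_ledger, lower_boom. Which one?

By case analysis on vacate_premises: premise 7 gives O(vacate_premises ⊃ authorize_ledger) and premise 6 gives O(~vacate_premises ⊃ authorize_ledger), so O(authorize_ledger) either way.
The contrapositive of premise 5 (O(serve_notice ⊃ ~authorize_ledger)) is O(authorize_ledger ⊃ ~serve_notice), and O(authorize_ledger) is already established, so O(~serve_notice).
The contrapositive of premise 10 (O(rotate_keys ⊃ serve_notice)) is O(~serve_notice ⊃ ~rotate_keys), and O(~serve_notice) is already established, so O(~rotate_keys).
Applying K to premise 8 (O(~rotate_keys ⊃ ~disarm_system)) and O(~rotate_keys) yields O(~disarm_system).
From O(~disarm_system) and premise 1, O(~disarm_system ⊃ ~lower_boom), we obtain O(~lower_boom).
So O(~lower_boom) holds, i.e. lower_boom is forbidden. None of the other listed options is forbidden under the premises.

lower_boom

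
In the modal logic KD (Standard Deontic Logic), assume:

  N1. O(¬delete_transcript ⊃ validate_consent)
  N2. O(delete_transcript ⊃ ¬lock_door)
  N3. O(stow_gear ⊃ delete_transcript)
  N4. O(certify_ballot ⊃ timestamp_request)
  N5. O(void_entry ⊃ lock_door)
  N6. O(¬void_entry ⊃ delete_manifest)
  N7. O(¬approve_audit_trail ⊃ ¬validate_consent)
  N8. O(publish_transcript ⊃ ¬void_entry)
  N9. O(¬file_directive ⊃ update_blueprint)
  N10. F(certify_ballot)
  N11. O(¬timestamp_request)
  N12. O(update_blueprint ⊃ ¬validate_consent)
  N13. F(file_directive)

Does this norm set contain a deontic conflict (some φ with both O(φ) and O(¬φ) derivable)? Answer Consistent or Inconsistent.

Consistent

Premise 4 is O(certify_ballot ⊃ timestamp_request), but O(certify_ballot) is not derivable from the premises, so it does not yield O(timestamp_request).
So O(timestamp_request) is not derivable, and the apparent clash with O(¬timestamp_request) does not arise.
A world satisfying every obligation exists (e.g. approve_audit_trail=false, certify_ballot=false, delete_manifest=true, delete_transcript=true, file_directive=false, lock_door=false, publish_transcript=false, stow_gear=false, timestamp_request=false, update_blueprint=true, validate_consent=false, void_entry=false); no atom is both obligatory and forbidden, so the set is consistent.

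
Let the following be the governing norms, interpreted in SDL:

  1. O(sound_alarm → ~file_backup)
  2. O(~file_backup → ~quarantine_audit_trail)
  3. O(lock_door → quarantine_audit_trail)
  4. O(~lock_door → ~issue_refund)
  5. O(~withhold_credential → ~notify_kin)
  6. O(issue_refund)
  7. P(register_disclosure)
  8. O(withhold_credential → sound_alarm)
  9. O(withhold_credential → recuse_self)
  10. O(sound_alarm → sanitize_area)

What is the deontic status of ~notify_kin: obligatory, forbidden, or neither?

Obligatory

From premise 6 we have O(issue_refund).
Premise 4, O(~lock_door → ~issue_refund), contraposes to O(issue_refund → lock_door); with O(issue_refund) we get O(lock_door).
Premise 3 is O(lock_door → quarantine_audit_trail); since O(lock_door), deontic closure gives O(quarantine_audit_trail).
Premise 2 is O(~file_backup → ~quarantine_audit_trail); contrapositively O(quarantine_audit_trail → file_backup). Since O(quarantine_audit_trail) holds, K gives O(file_backup).
The contrapositive of premise 1 (O(sound_alarm → ~file_backup)) is O(file_backup → ~sound_alarm), and O(file_backup) is already established, so O(~sound_alarm).
The contrapositive of premise 8 (O(withhold_credential → sound_alarm)) is O(~sound_alarm → ~withhold_credential), and O(~sound_alarm) is already established, so O(~withhold_credential).
Premise 5 is O(~withhold_credential → ~notify_kin); since O(~withhold_credential), deontic closure gives O(~notify_kin).
Premises 7, 9, 10 do not contribute to this derivation.
Hence ~notify_kin is obligatory.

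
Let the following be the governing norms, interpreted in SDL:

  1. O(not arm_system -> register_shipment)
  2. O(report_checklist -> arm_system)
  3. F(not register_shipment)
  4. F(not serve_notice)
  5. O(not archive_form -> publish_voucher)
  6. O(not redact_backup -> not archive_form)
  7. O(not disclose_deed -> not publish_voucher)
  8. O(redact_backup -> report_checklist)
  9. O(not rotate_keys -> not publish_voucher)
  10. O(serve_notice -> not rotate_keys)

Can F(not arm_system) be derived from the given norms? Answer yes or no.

F(not serve_notice) at premise 4 means O(serve_notice).
With premise 10, O(serve_notice -> not rotate_keys), the K-axiom yields O(not rotate_keys).
From O(not rotate_keys) and premise 9, O(not rotate_keys -> not publish_voucher), we obtain O(not publish_voucher).
Premise 5, O(not archive_form -> publish_voucher), contraposes to O(not publish_voucher -> archive_form); with O(not publish_voucher) we get O(archive_form).
Premise 6 is O(not redact_backup -> not archive_form); contrapositively O(archive_form -> redact_backup). Since O(archive_form) holds, K gives O(redact_backup).
Applying K to premise 8 (O(redact_backup -> report_checklist)) and O(redact_backup) yields O(report_checklist).
Premise 2 is O(report_checklist -> arm_system); since O(report_checklist), deontic closure gives O(arm_system).
Premises 1, 3, 7 do not contribute to this derivation.
So O(arm_system) holds, i.e. F(not arm_system). The claim follows.

Yes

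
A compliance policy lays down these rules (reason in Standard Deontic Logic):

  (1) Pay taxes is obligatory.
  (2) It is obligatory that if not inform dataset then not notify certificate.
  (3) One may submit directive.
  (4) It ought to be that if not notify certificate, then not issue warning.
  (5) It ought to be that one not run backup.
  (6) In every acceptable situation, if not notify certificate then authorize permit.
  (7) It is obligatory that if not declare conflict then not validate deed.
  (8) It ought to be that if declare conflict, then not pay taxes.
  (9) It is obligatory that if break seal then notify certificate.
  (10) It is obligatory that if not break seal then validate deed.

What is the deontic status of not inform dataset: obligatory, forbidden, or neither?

Premise 1 states O(pay_taxes) outright.
Premise 8 is O(declare_conflict → ¬pay_taxes); contrapositively O(pay_taxes → ¬declare_conflict). Since O(pay_taxes) holds, K gives O(¬declare_conflict).
From O(¬declare_conflict) and premise 7, O(¬declare_conflict → ¬validate_deed), we obtain O(¬validate_deed).
The contrapositive of premise 10 (O(¬break_seal → validate_deed)) is O(¬validate_deed → break_seal), and O(¬validate_deed) is already established, so O(break_seal).
Premise 9 is O(break_seal → notify_certificate); since O(break_seal), deontic closure gives O(notify_certificate).
The contrapositive of premise 2 (O(¬inform_dataset → ¬notify_certificate)) is O(notify_certificate → inform_dataset), and O(notify_certificate) is already established, so O(inform_dataset).
Premises 3, 4, 5, 6 do not contribute to this derivation.
Thus O(inform_dataset), which is F(¬inform_dataset): ¬inform_dataset is forbidden.

Forbidden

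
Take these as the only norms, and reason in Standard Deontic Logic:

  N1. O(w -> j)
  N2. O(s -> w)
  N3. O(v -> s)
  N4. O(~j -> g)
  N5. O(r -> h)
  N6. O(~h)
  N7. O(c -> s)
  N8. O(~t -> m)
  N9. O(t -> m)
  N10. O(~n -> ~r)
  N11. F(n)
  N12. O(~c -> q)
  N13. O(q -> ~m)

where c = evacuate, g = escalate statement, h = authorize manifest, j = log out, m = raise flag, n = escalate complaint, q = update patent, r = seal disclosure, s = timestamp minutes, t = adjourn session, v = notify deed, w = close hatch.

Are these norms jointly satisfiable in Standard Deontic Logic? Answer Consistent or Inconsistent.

Premise 5 is O(r -> h), but O(r) is not derivable from the premises, so it does not yield O(h).
So O(h) is not derivable, and the apparent clash with O(~h) does not arise.
A world satisfying every obligation exists (e.g. c=true, g=false, h=false, j=true, m=true, n=false, q=false, r=false, s=true, t=false, v=false, w=true); no atom is both obligatory and forbidden, so the set is consistent.

Consistent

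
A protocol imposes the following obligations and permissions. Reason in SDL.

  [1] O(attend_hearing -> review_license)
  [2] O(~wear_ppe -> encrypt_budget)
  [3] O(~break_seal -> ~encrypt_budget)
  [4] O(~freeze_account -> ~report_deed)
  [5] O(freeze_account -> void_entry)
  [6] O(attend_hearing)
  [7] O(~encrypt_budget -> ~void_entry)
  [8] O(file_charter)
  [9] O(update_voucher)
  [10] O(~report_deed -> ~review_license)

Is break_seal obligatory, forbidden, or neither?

Premise 6 states O(attend_hearing) outright.
Applying K to premise 1 (O(attend_hearing -> review_license)) and O(attend_hearing) yields O(review_license).
Premise 10 is O(~report_deed -> ~review_license); contrapositively O(review_license -> report_deed). Since O(review_license) holds, K gives O(report_deed).
Premise 4 is O(~freeze_account -> ~report_deed); contrapositively O(report_deed -> freeze_account). Since O(report_deed) holds, K gives O(freeze_account).
Premise 5 is O(freeze_account -> void_entry); since O(freeze_account), deontic closure gives O(void_entry).
Premise 7, O(~encrypt_budget -> ~void_entry), contraposes to O(void_entry -> encrypt_budget); with O(void_entry) we get O(encrypt_budget).
The contrapositive of premise 3 (O(~break_seal -> ~encrypt_budget)) is O(encrypt_budget -> break_seal), and O(encrypt_budget) is already established, so O(break_seal).
Premises 2, 8, 9 do not contribute to this derivation.
Hence break_seal is obligatory.

Obligatory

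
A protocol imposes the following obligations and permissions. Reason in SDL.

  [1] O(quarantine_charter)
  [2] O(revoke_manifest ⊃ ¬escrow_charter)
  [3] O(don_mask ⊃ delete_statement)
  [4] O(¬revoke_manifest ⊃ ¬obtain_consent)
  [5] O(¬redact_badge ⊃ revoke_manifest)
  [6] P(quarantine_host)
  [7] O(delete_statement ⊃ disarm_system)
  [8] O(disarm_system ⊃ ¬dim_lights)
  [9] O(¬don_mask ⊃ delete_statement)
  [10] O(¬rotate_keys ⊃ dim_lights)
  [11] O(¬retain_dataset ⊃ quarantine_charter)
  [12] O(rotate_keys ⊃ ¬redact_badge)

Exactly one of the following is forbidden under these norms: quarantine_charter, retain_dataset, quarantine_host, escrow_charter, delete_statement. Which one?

escrow_charter

By case analysis on don_mask: premise 3 gives O(don_mask ⊃ delete_statement) and premise 9 gives O(¬don_mask ⊃ delete_statement), so O(delete_statement) either way.
Applying K to premise 7 (O(delete_statement ⊃ disarm_system)) and O(delete_statement) yields O(disarm_system).
Applying K to premise 8 (O(disarm_system ⊃ ¬dim_lights)) and O(disarm_system) yields O(¬dim_lights).
Premise 10, O(¬rotate_keys ⊃ dim_lights), contraposes to O(¬dim_lights ⊃ rotate_keys); with O(¬dim_lights) we get O(rotate_keys).
Applying K to premise 12 (O(rotate_keys ⊃ ¬redact_badge)) and O(rotate_keys) yields O(¬redact_badge).
Applying K to premise 5 (O(¬redact_badge ⊃ revoke_manifest)) and O(¬redact_badge) yields O(revoke_manifest).
Applying K to premise 2 (O(revoke_manifest ⊃ ¬escrow_charter)) and O(revoke_manifest) yields O(¬escrow_charter).
So O(¬escrow_charter) holds, i.e. escrow_charter is forbidden. None of the other listed options is forbidden under the premises.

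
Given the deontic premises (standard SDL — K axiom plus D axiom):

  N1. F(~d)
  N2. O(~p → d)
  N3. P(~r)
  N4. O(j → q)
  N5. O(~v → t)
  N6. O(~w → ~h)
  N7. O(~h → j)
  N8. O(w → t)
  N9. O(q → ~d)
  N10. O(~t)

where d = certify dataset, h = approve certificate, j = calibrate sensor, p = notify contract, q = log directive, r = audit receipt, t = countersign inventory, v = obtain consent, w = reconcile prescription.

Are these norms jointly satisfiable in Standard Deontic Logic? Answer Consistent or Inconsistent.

F(~d) at premise 1 means O(d).
Premise 9, O(q → ~d), contraposes to O(d → ~q); with O(d) we get O(~q).
Premise 4 is O(j → q); contrapositively O(~q → ~j). Since O(~q) holds, K gives O(~j).
The contrapositive of premise 7 (O(~h → j)) is O(~j → h), and O(~j) is already established, so O(h).
Premise 6 is O(~w → ~h); contrapositively O(h → w). Since O(h) holds, K gives O(w).
From O(w) and premise 8, O(w → t), we obtain O(t).
However, premise 10 gives O(~t).
We now have both O(t) and O(~t) — t is simultaneously obligatory and forbidden, violating the D-axiom.

Inconsistent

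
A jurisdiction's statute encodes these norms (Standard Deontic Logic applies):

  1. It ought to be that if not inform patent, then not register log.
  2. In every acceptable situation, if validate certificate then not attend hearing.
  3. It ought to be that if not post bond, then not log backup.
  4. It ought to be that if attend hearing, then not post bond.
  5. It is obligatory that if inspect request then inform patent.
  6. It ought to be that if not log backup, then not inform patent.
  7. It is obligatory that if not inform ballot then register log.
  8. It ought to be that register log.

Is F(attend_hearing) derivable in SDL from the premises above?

Yes

Premise 8 gives O(register_log).
The contrapositive of premise 1 (O(¬inform_patent → ¬register_log)) is O(register_log → inform_patent), and O(register_log) is already established, so O(inform_patent).
Premise 6, O(¬log_backup → ¬inform_patent), contraposes to O(inform_patent → log_backup); with O(inform_patent) we get O(log_backup).
Premise 3 is O(¬post_bond → ¬log_backup); contrapositively O(log_backup → post_bond). Since O(log_backup) holds, K gives O(post_bond).
Premise 4 is O(attend_hearing → ¬post_bond); contrapositively O(post_bond → ¬attend_hearing). Since O(post_bond) holds, K gives O(¬attend_hearing).
Premises 2, 5, 7 do not contribute to this derivation.
So O(¬attend_hearing) holds, i.e. F(attend_hearing). The claim follows.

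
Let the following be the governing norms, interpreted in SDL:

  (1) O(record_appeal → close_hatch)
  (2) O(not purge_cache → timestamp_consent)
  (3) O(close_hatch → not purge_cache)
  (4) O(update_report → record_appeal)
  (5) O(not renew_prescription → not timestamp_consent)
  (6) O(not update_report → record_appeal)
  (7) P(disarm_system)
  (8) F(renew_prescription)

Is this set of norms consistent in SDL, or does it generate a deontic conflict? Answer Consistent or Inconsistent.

By case analysis on update_report: premise 4 gives O(update_report → record_appeal) and premise 6 gives O(not update_report → record_appeal), so O(record_appeal) either way.
With premise 1, O(record_appeal → close_hatch), the K-axiom yields O(close_hatch).
Premise 3 is O(close_hatch → not purge_cache); since O(close_hatch), deontic closure gives O(not purge_cache).
Premise 2 is O(not purge_cache → timestamp_consent); since O(not purge_cache), deontic closure gives O(timestamp_consent).
The contrapositive of premise 5 (O(not renew_prescription → not timestamp_consent)) is O(timestamp_consent → renew_prescription), and O(timestamp_consent) is already established, so O(renew_prescription).
However, F(renew_prescription) at premise 8 amounts to O(not renew_prescription).
We now have both O(renew_prescription) and O(not renew_prescription) — renew_prescription is simultaneously obligatory and forbidden, violating the D-axiom.

Inconsistent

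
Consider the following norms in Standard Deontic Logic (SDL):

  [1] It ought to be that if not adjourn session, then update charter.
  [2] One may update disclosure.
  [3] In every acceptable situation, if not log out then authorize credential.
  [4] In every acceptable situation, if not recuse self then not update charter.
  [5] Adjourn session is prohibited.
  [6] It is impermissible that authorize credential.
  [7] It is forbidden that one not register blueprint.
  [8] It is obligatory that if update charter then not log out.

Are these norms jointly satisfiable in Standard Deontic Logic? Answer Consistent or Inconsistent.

Premise 6, F(authorize_credential), is equivalent to O(¬authorize_credential).
Premise 3 is O(¬log_out → authorize_credential); contrapositively O(¬authorize_credential → log_out). Since O(¬authorize_credential) holds, K gives O(log_out).
The contrapositive of premise 8 (O(update_charter → ¬log_out)) is O(log_out → ¬update_charter), and O(log_out) is already established, so O(¬update_charter).
Premise 1, O(¬adjourn_session → update_charter), contraposes to O(¬update_charter → adjourn_session); with O(¬update_charter) we get O(adjourn_session).
But premise 5, F(adjourn_session), means O(¬adjourn_session).
We now have both O(adjourn_session) and O(¬adjourn_session) — adjourn_session is simultaneously obligatory and forbidden, violating the D-axiom.

Inconsistent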